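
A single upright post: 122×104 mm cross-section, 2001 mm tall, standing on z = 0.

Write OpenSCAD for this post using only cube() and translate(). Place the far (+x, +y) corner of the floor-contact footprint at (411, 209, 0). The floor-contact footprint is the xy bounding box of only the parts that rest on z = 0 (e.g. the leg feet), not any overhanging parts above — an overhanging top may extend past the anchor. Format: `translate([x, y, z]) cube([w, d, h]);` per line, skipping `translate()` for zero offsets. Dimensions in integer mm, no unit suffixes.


translate([289, 105, 0]) cube([122, 104, 2001]);


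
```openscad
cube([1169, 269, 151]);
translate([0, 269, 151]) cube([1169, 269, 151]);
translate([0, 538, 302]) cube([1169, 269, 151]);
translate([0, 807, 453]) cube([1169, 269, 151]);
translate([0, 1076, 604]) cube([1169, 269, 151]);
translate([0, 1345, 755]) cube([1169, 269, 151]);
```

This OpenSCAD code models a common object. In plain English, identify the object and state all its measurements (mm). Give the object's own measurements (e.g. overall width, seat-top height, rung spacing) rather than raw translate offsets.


A straight staircase of 6 solid steps. Each step is 1169 mm wide (x), 269 mm deep (y, the going) and 151 mm tall (the rise). The first step rests on the floor; each subsequent step sits one going further in +y and one rise higher in +z, directly behind and above the previous step with no overlap.


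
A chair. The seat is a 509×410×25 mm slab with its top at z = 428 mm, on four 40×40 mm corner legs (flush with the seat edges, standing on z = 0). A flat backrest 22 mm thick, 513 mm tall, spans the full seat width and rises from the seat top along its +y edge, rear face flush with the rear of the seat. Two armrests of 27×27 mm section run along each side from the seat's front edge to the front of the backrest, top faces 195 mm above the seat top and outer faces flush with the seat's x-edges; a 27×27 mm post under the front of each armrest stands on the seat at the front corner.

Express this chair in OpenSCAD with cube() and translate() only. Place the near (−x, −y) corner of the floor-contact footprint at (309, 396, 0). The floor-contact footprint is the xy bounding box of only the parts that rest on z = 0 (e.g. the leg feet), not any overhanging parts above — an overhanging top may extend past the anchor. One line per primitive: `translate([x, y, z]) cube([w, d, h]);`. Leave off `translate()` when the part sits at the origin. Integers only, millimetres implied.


// leg_h = 428 - 25 = 403
// arm post h = 195 - 27 = 168
translate([309, 396, 403]) cube([509, 410, 25]);
translate([309, 396, 0]) cube([40, 40, 403]);
translate([778, 396, 0]) cube([40, 40, 403]);
translate([309, 766, 0]) cube([40, 40, 403]);
translate([778, 766, 0]) cube([40, 40, 403]);
translate([309, 784, 428]) cube([509, 22, 513]);
translate([309, 396, 596]) cube([27, 388, 27]);
translate([791, 396, 596]) cube([27, 388, 27]);
translate([309, 396, 428]) cube([27, 27, 168]);
translate([791, 396, 428]) cube([27, 27, 168]);


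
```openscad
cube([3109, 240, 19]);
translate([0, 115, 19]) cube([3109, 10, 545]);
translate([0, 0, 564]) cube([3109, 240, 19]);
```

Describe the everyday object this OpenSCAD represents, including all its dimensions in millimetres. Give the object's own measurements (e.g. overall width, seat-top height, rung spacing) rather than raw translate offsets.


An I-beam lying along x, 3109 mm long. Overall section height 583 mm. Two flanges 240 mm wide (y) and 19 mm thick, one on the floor and one at the top; a web 10 mm thick runs between them, centred on the flange width.


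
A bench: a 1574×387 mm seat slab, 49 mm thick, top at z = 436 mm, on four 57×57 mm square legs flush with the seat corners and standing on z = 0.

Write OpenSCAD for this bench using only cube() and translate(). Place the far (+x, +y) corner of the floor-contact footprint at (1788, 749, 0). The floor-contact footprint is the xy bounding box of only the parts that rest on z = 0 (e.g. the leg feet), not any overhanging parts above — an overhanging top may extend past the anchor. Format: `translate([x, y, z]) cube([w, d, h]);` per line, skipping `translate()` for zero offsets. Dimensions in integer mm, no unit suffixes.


translate([214, 362, 387]) cube([1574, 387, 49]);
translate([214, 362, 0]) cube([57, 57, 387]);
translate([214, 692, 0]) cube([57, 57, 387]);
translate([1731, 362, 0]) cube([57, 57, 387]);
translate([1731, 692, 0]) cube([57, 57, 387]);


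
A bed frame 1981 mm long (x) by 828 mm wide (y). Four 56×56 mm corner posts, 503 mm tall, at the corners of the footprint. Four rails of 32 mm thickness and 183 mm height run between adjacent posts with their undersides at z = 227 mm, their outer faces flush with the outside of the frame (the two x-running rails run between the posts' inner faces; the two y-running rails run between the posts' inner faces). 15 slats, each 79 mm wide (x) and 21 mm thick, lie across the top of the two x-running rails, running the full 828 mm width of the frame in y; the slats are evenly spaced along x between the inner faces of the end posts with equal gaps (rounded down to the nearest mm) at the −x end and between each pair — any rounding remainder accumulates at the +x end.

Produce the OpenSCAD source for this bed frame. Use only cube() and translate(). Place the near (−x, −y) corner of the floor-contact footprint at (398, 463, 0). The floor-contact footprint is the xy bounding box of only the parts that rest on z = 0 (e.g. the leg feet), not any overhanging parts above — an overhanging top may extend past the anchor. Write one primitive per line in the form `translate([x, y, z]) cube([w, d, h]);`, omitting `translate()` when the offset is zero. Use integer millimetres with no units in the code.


// slat z = rail_z + rail_h = 227 + 183 = 410
// slat gap = ⌊(1869 − 15·79) / 16⌋ = 42
translate([398, 463, 0]) cube([56, 56, 503]);
translate([398, 1235, 0]) cube([56, 56, 503]);
translate([2323, 463, 0]) cube([56, 56, 503]);
translate([2323, 1235, 0]) cube([56, 56, 503]);
translate([454, 463, 227]) cube([1869, 32, 183]);
translate([454, 1259, 227]) cube([1869, 32, 183]);
translate([398, 519, 227]) cube([32, 716, 183]);
translate([2347, 519, 227]) cube([32, 716, 183]);
translate([496, 463, 410]) cube([79, 828, 21]);
translate([617, 463, 410]) cube([79, 828, 21]);
translate([738, 463, 410]) cube([79, 828, 21]);
translate([859, 463, 410]) cube([79, 828, 21]);
translate([980, 463, 410]) cube([79, 828, 21]);
translate([1101, 463, 410]) cube([79, 828, 21]);
translate([1222, 463, 410]) cube([79, 828, 21]);
translate([1343, 463, 410]) cube([79, 828, 21]);
translate([1464, 463, 410]) cube([79, 828, 21]);
translate([1585, 463, 410]) cube([79, 828, 21]);
translate([1706, 463, 410]) cube([79, 828, 21]);
translate([1827, 463, 410]) cube([79, 828, 21]);
translate([1948, 463, 410]) cube([79, 828, 21]);
translate([2069, 463, 410]) cube([79, 828, 21]);
translate([2190, 463, 410]) cube([79, 828, 21]);


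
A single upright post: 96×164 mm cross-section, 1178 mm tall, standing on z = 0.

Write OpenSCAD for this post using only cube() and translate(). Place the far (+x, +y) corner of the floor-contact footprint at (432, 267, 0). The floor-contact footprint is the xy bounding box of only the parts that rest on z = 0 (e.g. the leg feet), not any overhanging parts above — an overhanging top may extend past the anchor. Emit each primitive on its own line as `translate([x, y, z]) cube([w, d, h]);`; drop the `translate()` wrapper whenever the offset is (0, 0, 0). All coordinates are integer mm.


translate([336, 103, 0]) cube([96, 164, 1178]);


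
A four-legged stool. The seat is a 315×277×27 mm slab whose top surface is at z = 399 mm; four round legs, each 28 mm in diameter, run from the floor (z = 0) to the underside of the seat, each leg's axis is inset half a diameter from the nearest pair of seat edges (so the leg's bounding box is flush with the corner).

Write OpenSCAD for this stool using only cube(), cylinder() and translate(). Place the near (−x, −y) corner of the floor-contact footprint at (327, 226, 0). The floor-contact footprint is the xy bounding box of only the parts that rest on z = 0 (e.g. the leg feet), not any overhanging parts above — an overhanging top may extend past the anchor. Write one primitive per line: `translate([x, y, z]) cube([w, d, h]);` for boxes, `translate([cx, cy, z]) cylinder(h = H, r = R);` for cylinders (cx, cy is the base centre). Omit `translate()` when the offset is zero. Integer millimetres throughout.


translate([327, 226, 372]) cube([315, 277, 27]);
translate([341, 240, 0]) cylinder(h = 372, r = 14);
translate([628, 240, 0]) cylinder(h = 372, r = 14);
translate([341, 489, 0]) cylinder(h = 372, r = 14);
translate([628, 489, 0]) cylinder(h = 372, r = 14);


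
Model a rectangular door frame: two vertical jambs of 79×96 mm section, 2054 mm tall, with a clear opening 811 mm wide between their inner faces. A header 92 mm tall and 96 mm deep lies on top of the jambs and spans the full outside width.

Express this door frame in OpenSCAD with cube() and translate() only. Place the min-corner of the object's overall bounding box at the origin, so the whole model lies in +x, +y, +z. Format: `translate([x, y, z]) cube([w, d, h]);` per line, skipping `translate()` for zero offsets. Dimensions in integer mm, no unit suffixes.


cube([79, 96, 2054]);
translate([890, 0, 0]) cube([79, 96, 2054]);
translate([0, 0, 2054]) cube([969, 96, 92]);


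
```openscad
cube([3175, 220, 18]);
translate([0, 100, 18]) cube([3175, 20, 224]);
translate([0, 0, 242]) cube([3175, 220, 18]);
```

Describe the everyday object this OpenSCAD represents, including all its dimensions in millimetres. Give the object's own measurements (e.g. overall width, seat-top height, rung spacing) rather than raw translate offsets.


An I-beam lying along x, 3175 mm long. Overall section height 260 mm. Two flanges 220 mm wide (y) and 18 mm thick, one on the floor and one at the top; a web 20 mm thick runs between them, centred on the flange width.


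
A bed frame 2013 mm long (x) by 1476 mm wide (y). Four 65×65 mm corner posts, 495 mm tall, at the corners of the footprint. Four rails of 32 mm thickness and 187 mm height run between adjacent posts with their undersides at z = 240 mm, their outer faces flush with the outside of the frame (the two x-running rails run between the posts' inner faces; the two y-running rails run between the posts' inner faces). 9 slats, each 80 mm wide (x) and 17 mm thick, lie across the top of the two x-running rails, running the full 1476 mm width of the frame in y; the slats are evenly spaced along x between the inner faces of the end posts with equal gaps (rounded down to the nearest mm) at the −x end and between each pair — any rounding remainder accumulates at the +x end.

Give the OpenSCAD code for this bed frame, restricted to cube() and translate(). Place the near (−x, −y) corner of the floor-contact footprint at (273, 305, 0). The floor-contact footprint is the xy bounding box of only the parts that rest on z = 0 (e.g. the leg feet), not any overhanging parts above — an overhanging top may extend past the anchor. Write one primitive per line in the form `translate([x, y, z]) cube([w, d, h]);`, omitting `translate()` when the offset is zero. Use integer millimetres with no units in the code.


// slat z = rail_z + rail_h = 240 + 187 = 427
// slat gap = ⌊(1883 − 9·80) / 10⌋ = 116
translate([273, 305, 0]) cube([65, 65, 495]);
translate([273, 1716, 0]) cube([65, 65, 495]);
translate([2221, 305, 0]) cube([65, 65, 495]);
translate([2221, 1716, 0]) cube([65, 65, 495]);
translate([338, 305, 240]) cube([1883, 32, 187]);
translate([338, 1749, 240]) cube([1883, 32, 187]);
translate([273, 370, 240]) cube([32, 1346, 187]);
translate([2254, 370, 240]) cube([32, 1346, 187]);
translate([454, 305, 427]) cube([80, 1476, 17]);
translate([650, 305, 427]) cube([80, 1476, 17]);
translate([846, 305, 427]) cube([80, 1476, 17]);
translate([1042, 305, 427]) cube([80, 1476, 17]);
translate([1238, 305, 427]) cube([80, 1476, 17]);
translate([1434, 305, 427]) cube([80, 1476, 17]);
translate([1630, 305, 427]) cube([80, 1476, 17]);
translate([1826, 305, 427]) cube([80, 1476, 17]);
translate([2022, 305, 427]) cube([80, 1476, 17]);


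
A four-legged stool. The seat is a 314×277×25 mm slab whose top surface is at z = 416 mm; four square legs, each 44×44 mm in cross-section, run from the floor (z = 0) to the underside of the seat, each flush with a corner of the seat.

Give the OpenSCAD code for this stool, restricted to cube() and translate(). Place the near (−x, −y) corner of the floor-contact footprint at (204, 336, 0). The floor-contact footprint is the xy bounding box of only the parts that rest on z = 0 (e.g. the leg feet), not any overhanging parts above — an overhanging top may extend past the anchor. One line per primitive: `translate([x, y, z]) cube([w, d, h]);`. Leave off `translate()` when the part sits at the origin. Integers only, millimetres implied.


translate([204, 336, 391]) cube([314, 277, 25]);
translate([204, 336, 0]) cube([44, 44, 391]);
translate([474, 336, 0]) cube([44, 44, 391]);
translate([204, 569, 0]) cube([44, 44, 391]);
translate([474, 569, 0]) cube([44, 44, 391]);


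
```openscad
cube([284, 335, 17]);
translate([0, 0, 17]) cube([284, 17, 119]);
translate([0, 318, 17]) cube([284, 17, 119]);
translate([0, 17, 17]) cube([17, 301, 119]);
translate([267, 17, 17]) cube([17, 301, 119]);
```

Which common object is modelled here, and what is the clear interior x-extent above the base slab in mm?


An open box. The internal width is 250 mm.

A 284×335 base slab with four walls standing on it — an open box. The base is 284 mm wide and the walls are 17 mm thick, so the internal width is 284 − 2 × 17 = 250 mm.


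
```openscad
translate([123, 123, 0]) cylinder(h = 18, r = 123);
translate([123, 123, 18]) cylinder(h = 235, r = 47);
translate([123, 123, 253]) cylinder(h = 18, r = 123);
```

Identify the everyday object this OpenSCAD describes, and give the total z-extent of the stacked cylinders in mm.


A spool. The overall height is 271 mm.

Three coaxial cylinders, large–small–large — a spool. Two 18 mm flanges and a 235 mm core give 18 + 235 + 18 = 271 mm.


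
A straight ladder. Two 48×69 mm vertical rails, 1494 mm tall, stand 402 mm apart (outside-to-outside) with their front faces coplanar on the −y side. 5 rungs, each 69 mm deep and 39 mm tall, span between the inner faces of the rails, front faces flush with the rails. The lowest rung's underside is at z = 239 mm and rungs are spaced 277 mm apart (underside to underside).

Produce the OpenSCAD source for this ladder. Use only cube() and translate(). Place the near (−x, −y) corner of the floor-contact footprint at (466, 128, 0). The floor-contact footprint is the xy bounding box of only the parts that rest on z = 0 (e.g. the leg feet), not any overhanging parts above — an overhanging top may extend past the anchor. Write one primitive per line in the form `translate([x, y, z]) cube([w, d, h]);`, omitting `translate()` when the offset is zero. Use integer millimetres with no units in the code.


translate([466, 128, 0]) cube([48, 69, 1494]);
translate([820, 128, 0]) cube([48, 69, 1494]);
translate([514, 128, 239]) cube([306, 69, 39]);
translate([514, 128, 516]) cube([306, 69, 39]);
translate([514, 128, 793]) cube([306, 69, 39]);
translate([514, 128, 1070]) cube([306, 69, 39]);
translate([514, 128, 1347]) cube([306, 69, 39]);


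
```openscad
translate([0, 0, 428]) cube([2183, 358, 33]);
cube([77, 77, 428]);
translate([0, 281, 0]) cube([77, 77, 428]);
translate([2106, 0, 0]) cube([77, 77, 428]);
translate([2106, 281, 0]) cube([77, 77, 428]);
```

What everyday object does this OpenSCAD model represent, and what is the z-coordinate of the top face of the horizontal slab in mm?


A bench. The seat-top height is 461 mm.

A long slab on four corner posts — a bench. The slab sits at z = 428 with thickness 33, so the top is 428 + 33 = 461 mm.


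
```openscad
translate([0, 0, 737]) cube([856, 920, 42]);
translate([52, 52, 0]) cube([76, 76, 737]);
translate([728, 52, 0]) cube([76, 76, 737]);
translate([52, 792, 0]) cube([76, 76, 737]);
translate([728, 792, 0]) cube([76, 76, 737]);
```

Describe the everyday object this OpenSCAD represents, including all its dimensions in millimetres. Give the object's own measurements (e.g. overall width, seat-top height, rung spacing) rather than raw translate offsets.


A table: top 856 mm (x) × 920 mm (y), 42 mm thick, upper face at z = 779 mm, on four 76×76 mm square legs, each inset 52 mm from the nearest pair of top edges from z = 0 to the bottom of the top.


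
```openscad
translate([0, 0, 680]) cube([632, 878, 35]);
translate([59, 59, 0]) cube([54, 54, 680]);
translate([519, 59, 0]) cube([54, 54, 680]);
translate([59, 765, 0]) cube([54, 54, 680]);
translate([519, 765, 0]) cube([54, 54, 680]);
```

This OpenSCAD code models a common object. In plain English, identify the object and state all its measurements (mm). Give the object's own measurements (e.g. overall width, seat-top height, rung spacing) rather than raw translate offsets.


A rectangular dining table. The top is 632×878×35 mm with its upper surface at z = 715 mm. It stands on four 54×54 mm square legs, each inset 59 mm from the nearest pair of top edges, running from the floor to the underside of the top.


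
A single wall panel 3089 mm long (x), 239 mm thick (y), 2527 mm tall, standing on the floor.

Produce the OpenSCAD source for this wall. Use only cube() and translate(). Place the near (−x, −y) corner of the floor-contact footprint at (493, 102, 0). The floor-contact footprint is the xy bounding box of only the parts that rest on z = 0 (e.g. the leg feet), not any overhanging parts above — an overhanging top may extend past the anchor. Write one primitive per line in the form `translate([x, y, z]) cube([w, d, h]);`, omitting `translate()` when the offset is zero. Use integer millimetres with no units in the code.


translate([493, 102, 0]) cube([3089, 239, 2527]);


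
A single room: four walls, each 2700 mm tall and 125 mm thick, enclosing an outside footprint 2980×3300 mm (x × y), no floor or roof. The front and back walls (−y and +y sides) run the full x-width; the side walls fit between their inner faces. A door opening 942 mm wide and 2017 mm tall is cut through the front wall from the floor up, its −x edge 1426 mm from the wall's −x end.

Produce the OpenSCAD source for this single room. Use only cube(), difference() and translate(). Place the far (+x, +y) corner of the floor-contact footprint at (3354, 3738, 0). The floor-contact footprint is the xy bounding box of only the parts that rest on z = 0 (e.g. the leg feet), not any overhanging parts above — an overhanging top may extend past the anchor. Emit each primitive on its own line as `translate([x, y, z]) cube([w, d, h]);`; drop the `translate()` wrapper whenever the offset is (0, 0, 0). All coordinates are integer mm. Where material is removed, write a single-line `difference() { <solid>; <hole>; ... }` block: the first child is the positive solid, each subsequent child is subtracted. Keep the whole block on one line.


difference() { translate([374, 438, 0]) cube([2980, 125, 2700]); translate([1800, 438, 0]) cube([942, 125, 2017]); }
translate([374, 3613, 0]) cube([2980, 125, 2700]);
translate([374, 563, 0]) cube([125, 3050, 2700]);
translate([3229, 563, 0]) cube([125, 3050, 2700]);


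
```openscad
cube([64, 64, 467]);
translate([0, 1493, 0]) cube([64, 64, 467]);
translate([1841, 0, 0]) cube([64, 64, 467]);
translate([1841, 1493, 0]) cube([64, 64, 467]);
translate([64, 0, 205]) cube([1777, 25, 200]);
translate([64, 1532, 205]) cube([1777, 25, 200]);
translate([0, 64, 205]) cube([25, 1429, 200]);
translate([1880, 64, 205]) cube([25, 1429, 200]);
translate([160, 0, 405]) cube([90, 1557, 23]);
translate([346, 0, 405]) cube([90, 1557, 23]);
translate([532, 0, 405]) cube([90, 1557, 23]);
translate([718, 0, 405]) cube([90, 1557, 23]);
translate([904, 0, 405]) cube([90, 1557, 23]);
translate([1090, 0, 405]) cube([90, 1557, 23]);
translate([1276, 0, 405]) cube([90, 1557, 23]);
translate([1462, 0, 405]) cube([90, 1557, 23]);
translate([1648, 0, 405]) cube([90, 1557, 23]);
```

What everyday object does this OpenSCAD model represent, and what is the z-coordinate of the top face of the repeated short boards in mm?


A bed frame. The slat-top height is 428 mm.

Four posts, four rails, and a row of slats — a bed frame. Slats sit on the rails at z = 205 + 200 = 405; with slat thickness 23, the top is 428 mm.


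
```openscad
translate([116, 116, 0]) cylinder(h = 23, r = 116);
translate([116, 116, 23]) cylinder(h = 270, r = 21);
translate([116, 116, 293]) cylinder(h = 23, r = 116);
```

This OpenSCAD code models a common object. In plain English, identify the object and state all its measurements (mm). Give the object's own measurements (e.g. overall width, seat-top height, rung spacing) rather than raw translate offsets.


A spool: two coaxial disc flanges of radius 116 mm and thickness 23 mm, joined by a core cylinder of radius 21 mm and height 270 mm. The lower flange rests on z = 0 and the three cylinders share a vertical axis.


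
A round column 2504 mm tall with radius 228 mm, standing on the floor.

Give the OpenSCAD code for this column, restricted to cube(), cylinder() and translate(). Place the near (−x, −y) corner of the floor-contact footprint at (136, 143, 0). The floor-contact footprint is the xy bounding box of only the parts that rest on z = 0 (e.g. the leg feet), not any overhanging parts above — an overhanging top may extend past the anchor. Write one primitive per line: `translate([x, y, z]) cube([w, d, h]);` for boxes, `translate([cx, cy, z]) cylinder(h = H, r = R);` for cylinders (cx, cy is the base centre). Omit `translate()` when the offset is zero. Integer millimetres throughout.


translate([364, 371, 0]) cylinder(h = 2504, r = 228);


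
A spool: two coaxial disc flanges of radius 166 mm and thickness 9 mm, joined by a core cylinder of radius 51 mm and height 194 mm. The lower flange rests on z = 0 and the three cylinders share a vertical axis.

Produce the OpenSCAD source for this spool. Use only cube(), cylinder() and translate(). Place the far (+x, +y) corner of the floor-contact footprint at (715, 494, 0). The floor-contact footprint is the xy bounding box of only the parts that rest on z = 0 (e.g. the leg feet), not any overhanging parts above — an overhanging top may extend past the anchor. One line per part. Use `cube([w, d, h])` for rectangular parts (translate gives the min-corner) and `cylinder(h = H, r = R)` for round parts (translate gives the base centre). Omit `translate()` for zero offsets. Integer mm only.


translate([549, 328, 0]) cylinder(h = 9, r = 166);
translate([549, 328, 9]) cylinder(h = 194, r = 51);
translate([549, 328, 203]) cylinder(h = 9, r = 166);


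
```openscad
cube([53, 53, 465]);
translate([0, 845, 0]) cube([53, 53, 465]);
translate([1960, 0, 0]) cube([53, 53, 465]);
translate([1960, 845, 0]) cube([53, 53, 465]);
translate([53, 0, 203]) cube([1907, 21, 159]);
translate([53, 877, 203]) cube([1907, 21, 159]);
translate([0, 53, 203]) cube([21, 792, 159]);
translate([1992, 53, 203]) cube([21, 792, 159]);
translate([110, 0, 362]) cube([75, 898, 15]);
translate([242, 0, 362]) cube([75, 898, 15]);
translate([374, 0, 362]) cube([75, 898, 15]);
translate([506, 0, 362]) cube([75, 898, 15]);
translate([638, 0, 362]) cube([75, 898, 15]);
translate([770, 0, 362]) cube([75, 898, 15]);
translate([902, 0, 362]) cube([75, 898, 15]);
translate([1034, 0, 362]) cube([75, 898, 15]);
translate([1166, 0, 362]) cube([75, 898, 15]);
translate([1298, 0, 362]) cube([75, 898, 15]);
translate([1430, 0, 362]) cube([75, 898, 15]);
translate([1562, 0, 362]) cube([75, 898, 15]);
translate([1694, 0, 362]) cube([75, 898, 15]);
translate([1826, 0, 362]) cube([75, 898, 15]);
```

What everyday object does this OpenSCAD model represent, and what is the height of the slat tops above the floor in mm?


A bed frame. The slat-top height is 377 mm.

Four posts, four rails, and a row of slats — a bed frame. Slats sit on the rails at z = 203 + 159 = 362; with slat thickness 15, the top is 377 mm.


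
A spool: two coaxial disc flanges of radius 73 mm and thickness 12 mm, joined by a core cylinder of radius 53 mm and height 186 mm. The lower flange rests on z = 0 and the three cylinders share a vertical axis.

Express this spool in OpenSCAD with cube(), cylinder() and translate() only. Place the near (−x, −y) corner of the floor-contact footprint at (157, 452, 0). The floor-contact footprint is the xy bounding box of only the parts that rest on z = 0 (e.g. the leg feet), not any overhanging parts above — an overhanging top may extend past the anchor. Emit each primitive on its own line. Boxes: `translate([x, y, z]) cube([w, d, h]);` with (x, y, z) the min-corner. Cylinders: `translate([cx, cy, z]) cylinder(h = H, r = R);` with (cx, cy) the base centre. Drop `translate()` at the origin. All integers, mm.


translate([230, 525, 0]) cylinder(h = 12, r = 73);
translate([230, 525, 12]) cylinder(h = 186, r = 53);
translate([230, 525, 198]) cylinder(h = 12, r = 73);


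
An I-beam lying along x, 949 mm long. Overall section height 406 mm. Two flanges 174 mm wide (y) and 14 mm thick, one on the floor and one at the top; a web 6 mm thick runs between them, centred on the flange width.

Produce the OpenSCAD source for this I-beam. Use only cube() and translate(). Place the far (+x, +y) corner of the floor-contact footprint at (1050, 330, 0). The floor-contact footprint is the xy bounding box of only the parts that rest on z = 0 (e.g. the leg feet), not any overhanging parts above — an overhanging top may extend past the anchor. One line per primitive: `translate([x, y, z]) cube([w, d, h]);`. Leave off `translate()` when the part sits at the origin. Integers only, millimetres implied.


translate([101, 156, 0]) cube([949, 174, 14]);
translate([101, 240, 14]) cube([949, 6, 378]);
translate([101, 156, 392]) cube([949, 174, 14]);


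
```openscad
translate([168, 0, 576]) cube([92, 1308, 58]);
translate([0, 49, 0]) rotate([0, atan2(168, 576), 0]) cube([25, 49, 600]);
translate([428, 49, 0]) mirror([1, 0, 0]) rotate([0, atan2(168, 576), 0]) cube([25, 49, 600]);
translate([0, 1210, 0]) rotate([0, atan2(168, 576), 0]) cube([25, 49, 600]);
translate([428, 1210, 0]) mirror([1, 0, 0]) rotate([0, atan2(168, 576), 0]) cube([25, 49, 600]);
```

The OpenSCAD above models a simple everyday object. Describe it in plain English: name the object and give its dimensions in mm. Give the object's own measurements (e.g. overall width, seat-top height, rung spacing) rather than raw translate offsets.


A sawhorse. A 92×1308×58 mm beam (x, y, z) sits on two A-frame leg pairs. Each pair is two raked legs of 25×49 mm section (49 mm along y) splaying symmetrically in x. Each leg rises 576 mm vertically over 168 mm of horizontal reach and is 600 mm long along its own axis. Every leg's outer bottom edge rests on the floor and its outer top edge meets a bottom edge of the beam — the left legs (tilting toward +x) meet the beam's −x bottom edge, the right legs (their mirror images, tilting toward −x) meet its +x bottom edge — so the leg tops tuck under the beam, the beam's underside is 576 mm above the floor, and the feet are 428 mm apart outside-to-outside with the beam centred between them. The two leg pairs are set in 49 mm from either end of the beam.


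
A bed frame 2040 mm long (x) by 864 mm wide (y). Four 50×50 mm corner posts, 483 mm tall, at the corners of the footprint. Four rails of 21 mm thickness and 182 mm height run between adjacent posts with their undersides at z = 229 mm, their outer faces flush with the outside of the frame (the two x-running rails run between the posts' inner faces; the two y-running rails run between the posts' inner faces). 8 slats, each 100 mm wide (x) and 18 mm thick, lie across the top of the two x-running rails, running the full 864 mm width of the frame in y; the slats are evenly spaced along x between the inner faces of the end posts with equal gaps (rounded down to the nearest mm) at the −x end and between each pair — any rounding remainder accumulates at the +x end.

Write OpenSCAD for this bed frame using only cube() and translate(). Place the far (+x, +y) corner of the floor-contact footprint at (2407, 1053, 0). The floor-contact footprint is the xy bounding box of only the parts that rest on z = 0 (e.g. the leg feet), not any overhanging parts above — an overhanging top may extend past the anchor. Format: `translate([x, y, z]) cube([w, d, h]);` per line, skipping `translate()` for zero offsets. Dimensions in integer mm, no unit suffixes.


translate([367, 189, 0]) cube([50, 50, 483]);
translate([367, 1003, 0]) cube([50, 50, 483]);
translate([2357, 189, 0]) cube([50, 50, 483]);
translate([2357, 1003, 0]) cube([50, 50, 483]);
translate([417, 189, 229]) cube([1940, 21, 182]);
translate([417, 1032, 229]) cube([1940, 21, 182]);
translate([367, 239, 229]) cube([21, 764, 182]);
translate([2386, 239, 229]) cube([21, 764, 182]);
translate([543, 189, 411]) cube([100, 864, 18]);
translate([769, 189, 411]) cube([100, 864, 18]);
translate([995, 189, 411]) cube([100, 864, 18]);
translate([1221, 189, 411]) cube([100, 864, 18]);
translate([1447, 189, 411]) cube([100, 864, 18]);
translate([1673, 189, 411]) cube([100, 864, 18]);
translate([1899, 189, 411]) cube([100, 864, 18]);
translate([2125, 189, 411]) cube([100, 864, 18]);


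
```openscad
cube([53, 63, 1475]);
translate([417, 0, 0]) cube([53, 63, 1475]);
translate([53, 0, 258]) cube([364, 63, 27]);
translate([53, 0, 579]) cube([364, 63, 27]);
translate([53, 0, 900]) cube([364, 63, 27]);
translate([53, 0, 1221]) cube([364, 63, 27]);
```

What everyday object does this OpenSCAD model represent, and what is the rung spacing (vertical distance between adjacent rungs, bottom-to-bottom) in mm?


A ladder. The rung spacing is 321 mm.

Two tall 53×63 posts with 4 short bars between them — a ladder. Adjacent rungs sit at z = 258 and z = 579, so the spacing is 579 − 258 = 321 mm.


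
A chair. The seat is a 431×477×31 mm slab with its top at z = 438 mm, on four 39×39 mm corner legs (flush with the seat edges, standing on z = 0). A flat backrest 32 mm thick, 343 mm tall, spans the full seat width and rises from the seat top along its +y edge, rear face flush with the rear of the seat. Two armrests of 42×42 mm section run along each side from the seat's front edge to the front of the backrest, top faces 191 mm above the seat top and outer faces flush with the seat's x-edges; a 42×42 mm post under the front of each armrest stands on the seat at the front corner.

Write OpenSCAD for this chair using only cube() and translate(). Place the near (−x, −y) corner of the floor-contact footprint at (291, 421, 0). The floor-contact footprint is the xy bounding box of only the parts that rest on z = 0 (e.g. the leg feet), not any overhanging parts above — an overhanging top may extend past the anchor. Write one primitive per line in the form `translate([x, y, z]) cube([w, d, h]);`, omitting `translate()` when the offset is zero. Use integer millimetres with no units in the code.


translate([291, 421, 407]) cube([431, 477, 31]);
translate([291, 421, 0]) cube([39, 39, 407]);
translate([683, 421, 0]) cube([39, 39, 407]);
translate([291, 859, 0]) cube([39, 39, 407]);
translate([683, 859, 0]) cube([39, 39, 407]);
translate([291, 866, 438]) cube([431, 32, 343]);
translate([291, 421, 587]) cube([42, 445, 42]);
translate([680, 421, 587]) cube([42, 445, 42]);
translate([291, 421, 438]) cube([42, 42, 149]);
translate([680, 421, 438]) cube([42, 42, 149]);


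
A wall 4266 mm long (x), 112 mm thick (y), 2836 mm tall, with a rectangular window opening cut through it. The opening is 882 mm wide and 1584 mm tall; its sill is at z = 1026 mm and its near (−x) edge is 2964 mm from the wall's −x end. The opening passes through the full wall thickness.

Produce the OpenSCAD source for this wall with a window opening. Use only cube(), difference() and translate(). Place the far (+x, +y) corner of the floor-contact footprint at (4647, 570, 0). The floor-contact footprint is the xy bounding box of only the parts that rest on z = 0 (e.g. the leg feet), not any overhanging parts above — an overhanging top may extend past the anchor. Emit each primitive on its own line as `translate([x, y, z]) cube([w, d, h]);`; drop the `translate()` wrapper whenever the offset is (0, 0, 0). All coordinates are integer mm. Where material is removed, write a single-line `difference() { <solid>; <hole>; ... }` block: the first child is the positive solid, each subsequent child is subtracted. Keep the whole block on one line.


difference() { translate([381, 458, 0]) cube([4266, 112, 2836]); translate([3345, 458, 1026]) cube([882, 112, 1584]); }


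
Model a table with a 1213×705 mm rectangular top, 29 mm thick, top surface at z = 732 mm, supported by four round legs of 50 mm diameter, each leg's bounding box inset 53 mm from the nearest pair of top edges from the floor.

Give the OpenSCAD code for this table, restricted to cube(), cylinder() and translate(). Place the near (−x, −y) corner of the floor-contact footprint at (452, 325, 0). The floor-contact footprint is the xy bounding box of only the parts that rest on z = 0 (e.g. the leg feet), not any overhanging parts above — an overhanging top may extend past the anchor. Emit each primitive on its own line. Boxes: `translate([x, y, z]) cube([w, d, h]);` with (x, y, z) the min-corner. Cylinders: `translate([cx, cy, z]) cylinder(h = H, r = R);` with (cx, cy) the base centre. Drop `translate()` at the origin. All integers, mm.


// leg_h = 732 - 29 = 703
translate([399, 272, 703]) cube([1213, 705, 29]);
translate([477, 350, 0]) cylinder(h = 703, r = 25);
translate([1534, 350, 0]) cylinder(h = 703, r = 25);
translate([477, 899, 0]) cylinder(h = 703, r = 25);
translate([1534, 899, 0]) cylinder(h = 703, r = 25);


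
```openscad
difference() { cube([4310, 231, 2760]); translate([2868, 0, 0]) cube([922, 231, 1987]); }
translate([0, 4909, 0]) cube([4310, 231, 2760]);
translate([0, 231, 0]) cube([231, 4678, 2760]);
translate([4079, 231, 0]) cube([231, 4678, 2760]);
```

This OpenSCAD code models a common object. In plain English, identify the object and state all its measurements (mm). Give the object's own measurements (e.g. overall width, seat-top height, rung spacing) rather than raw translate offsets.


A single room: four walls, each 2760 mm tall and 231 mm thick, enclosing an outside footprint 4310×5140 mm (x × y), no floor or roof. The front and back walls (−y and +y sides) run the full x-width; the side walls fit between their inner faces. A door opening 922 mm wide and 1987 mm tall is cut through the front wall from the floor up, its −x edge 2868 mm from the wall's −x end.


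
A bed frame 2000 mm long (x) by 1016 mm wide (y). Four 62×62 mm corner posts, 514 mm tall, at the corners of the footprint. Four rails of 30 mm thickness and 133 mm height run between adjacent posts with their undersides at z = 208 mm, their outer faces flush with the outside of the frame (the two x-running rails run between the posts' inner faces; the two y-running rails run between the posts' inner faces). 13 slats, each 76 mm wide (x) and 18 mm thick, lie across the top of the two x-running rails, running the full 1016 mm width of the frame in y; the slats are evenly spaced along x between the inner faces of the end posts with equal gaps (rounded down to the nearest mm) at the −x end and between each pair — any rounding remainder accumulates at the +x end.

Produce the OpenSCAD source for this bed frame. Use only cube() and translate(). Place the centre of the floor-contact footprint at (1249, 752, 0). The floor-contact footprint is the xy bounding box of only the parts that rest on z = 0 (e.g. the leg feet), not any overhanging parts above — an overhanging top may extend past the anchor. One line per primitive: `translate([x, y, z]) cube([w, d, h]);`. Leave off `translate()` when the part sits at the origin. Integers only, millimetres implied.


translate([249, 244, 0]) cube([62, 62, 514]);
translate([249, 1198, 0]) cube([62, 62, 514]);
translate([2187, 244, 0]) cube([62, 62, 514]);
translate([2187, 1198, 0]) cube([62, 62, 514]);
translate([311, 244, 208]) cube([1876, 30, 133]);
translate([311, 1230, 208]) cube([1876, 30, 133]);
translate([249, 306, 208]) cube([30, 892, 133]);
translate([2219, 306, 208]) cube([30, 892, 133]);
translate([374, 244, 341]) cube([76, 1016, 18]);
translate([513, 244, 341]) cube([76, 1016, 18]);
translate([652, 244, 341]) cube([76, 1016, 18]);
translate([791, 244, 341]) cube([76, 1016, 18]);
translate([930, 244, 341]) cube([76, 1016, 18]);
translate([1069, 244, 341]) cube([76, 1016, 18]);
translate([1208, 244, 341]) cube([76, 1016, 18]);
translate([1347, 244, 341]) cube([76, 1016, 18]);
translate([1486, 244, 341]) cube([76, 1016, 18]);
translate([1625, 244, 341]) cube([76, 1016, 18]);
translate([1764, 244, 341]) cube([76, 1016, 18]);
translate([1903, 244, 341]) cube([76, 1016, 18]);
translate([2042, 244, 341]) cube([76, 1016, 18]);


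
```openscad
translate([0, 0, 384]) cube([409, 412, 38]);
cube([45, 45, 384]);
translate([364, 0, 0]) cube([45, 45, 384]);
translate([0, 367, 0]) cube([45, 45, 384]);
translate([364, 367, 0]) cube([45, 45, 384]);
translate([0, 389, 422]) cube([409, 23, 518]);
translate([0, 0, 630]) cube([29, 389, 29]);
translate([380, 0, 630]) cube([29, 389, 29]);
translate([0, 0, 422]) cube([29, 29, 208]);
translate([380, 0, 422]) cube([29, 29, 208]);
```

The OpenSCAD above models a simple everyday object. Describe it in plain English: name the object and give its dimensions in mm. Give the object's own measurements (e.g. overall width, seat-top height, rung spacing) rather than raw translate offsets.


A chair. The seat is a 409×412×38 mm slab with its top at z = 422 mm, on four 45×45 mm corner legs (flush with the seat edges, standing on z = 0). A flat backrest 23 mm thick, 518 mm tall, spans the full seat width and rises from the seat top along its +y edge, rear face flush with the rear of the seat. Two armrests of 29×29 mm section run along each side from the seat's front edge to the front of the backrest, top faces 237 mm above the seat top and outer faces flush with the seat's x-edges; a 29×29 mm post under the front of each armrest stands on the seat at the front corner.


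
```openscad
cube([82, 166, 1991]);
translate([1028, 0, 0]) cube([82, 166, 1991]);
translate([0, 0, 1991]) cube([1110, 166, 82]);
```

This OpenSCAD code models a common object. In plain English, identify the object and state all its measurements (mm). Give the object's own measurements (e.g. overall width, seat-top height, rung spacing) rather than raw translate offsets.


A door frame. The clear opening is 946 mm wide and 1991 mm high. Two 82 mm wide jambs, 166 mm deep, stand either side of the opening from the floor to the top of the opening. A 82 mm thick head sits across the top of both jambs, spanning the full outside width of the frame.


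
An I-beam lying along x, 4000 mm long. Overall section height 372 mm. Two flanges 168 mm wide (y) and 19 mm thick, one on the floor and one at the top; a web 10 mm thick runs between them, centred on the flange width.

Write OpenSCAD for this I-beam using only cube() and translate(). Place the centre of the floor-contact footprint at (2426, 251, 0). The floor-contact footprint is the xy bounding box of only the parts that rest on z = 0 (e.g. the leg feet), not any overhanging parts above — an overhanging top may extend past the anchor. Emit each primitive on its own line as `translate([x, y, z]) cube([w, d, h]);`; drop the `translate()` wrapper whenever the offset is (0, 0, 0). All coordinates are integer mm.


translate([426, 167, 0]) cube([4000, 168, 19]);
translate([426, 246, 19]) cube([4000, 10, 334]);
translate([426, 167, 353]) cube([4000, 168, 19]);


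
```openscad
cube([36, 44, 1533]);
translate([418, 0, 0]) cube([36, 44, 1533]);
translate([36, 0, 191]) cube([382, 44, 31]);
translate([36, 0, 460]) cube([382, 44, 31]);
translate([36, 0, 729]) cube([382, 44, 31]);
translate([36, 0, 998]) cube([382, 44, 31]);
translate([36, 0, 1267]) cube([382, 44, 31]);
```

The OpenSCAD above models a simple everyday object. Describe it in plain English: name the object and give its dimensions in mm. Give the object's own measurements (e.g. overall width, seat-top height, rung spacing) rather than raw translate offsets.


A straight ladder. Two 36×44 mm vertical rails, 1533 mm tall, stand 454 mm apart (outside-to-outside) with their front faces coplanar on the −y side. 5 rungs, each 44 mm deep and 31 mm tall, span between the inner faces of the rails, front faces flush with the rails. The lowest rung's underside is at z = 191 mm and rungs are spaced 269 mm apart (underside to underside).
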